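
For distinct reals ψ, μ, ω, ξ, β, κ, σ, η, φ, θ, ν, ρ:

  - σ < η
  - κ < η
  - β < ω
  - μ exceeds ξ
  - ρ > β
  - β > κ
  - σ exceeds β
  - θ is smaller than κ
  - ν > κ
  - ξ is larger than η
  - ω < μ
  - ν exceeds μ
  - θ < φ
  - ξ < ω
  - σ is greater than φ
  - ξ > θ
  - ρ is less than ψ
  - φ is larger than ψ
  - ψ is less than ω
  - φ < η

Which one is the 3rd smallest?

β

Chaining the given pairs: θ < κ < β < ρ < ψ < φ < σ < η < ξ < ω < μ < ν.
Counting 3 from the smallest end gives β.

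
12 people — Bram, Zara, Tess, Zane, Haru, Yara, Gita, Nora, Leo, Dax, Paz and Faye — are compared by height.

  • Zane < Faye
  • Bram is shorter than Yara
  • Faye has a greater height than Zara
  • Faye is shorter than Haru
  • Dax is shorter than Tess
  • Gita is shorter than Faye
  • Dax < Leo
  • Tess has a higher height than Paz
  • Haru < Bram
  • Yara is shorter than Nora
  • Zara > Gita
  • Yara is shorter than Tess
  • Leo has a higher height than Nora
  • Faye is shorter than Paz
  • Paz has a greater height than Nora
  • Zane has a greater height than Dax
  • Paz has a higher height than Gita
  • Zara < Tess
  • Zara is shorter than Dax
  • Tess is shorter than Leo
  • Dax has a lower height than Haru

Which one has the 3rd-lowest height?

Dax

Chaining the given pairs: Gita < Zara < Dax < Zane < Faye < Haru < Bram < Yara < Nora < Paz < Tess < Leo.
The 3rd smallest is Dax.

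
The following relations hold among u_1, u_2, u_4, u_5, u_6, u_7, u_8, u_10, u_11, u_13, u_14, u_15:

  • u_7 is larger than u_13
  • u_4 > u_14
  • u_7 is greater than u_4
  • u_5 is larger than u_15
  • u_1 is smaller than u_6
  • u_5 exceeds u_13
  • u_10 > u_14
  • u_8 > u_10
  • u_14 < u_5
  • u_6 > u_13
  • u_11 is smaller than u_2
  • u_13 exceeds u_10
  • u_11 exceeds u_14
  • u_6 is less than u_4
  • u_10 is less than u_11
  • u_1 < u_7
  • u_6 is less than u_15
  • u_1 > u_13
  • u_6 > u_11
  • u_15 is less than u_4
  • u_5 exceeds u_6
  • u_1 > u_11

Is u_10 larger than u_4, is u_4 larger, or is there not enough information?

Chaining the given relations: u_10 < u_13 < u_6 < u_15 < u_4.
So u_4 is larger.

u_4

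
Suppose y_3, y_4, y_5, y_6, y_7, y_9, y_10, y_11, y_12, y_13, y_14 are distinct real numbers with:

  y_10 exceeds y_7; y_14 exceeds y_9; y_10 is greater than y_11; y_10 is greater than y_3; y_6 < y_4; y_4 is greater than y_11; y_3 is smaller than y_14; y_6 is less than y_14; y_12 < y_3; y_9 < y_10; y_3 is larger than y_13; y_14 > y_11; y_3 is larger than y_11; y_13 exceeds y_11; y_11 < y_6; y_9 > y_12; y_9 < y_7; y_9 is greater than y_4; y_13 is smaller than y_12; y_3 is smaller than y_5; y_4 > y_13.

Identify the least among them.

Chaining upward from y_11: directly above it, y_13, y_6, y_4, y_3, y_14, y_10; then y_12, y_9, y_5; then y_7.
That covers every other element, and nothing is given below y_11, so y_11 is the least.

y_11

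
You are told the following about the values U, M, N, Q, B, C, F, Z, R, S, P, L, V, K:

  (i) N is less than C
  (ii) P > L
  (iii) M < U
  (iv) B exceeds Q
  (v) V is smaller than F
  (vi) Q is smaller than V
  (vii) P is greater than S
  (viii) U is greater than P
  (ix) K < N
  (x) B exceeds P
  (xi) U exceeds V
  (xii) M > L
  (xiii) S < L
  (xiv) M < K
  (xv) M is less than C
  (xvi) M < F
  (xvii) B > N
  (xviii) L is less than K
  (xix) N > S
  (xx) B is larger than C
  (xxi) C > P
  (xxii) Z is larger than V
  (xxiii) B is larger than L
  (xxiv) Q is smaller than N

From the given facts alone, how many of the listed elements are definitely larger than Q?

7

From Q the given relations immediately reach V, N, B.
From those, F, U, Z, C — 7 in total.
No other element is forced above Q by the given relations, so the count is 7.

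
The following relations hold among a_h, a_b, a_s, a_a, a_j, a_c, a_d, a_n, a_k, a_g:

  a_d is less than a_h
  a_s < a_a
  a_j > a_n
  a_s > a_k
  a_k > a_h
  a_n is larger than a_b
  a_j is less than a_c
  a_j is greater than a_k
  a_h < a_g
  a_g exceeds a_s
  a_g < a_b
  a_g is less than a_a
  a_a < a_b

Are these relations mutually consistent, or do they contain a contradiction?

The single ordering a_d < a_h < a_k < a_s < a_g < a_a < a_b < a_n < a_j < a_c satisfies every listed relation, so no contradiction arises.

consistent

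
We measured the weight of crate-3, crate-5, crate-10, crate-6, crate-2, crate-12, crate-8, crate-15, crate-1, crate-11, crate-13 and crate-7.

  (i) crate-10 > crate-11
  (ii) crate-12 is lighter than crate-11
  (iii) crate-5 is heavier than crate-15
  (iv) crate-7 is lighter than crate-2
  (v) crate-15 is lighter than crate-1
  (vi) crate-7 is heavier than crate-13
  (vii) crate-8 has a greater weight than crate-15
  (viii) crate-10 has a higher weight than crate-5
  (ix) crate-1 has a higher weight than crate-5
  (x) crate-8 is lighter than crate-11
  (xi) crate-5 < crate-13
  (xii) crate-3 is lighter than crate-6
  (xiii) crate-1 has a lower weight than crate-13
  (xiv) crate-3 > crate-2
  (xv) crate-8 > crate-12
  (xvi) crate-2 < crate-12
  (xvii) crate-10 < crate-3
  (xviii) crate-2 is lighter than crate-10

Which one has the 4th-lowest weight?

crate-13

Piecing the relations together gives one ordering: crate-15 < crate-5 < crate-1 < crate-13 < crate-7 < crate-2 < crate-12 < crate-8 < crate-11 < crate-10 < crate-3 < crate-6.
Counting 4 from the smallest end gives crate-13.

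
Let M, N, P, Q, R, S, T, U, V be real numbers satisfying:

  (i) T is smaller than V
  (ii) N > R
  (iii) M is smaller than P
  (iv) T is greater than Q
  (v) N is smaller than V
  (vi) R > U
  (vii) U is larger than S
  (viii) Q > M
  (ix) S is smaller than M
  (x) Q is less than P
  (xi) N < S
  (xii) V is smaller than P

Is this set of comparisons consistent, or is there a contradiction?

inconsistent

Chaining the given relations yields U < R < N < S, so U < S. But one relation states S < U. These cannot both hold.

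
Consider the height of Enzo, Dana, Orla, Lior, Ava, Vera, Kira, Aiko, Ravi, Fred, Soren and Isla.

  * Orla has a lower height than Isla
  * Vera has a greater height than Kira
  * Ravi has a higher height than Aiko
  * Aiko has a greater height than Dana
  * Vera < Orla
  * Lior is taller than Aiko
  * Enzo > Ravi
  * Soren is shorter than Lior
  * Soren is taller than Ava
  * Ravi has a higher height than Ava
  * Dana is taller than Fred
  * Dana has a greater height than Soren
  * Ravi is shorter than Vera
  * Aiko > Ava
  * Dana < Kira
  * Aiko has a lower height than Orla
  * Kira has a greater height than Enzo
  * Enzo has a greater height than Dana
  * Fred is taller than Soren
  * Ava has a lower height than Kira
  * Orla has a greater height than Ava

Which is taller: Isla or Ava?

Isla

Ava < Soren and Soren < Fred give Ava < Fred.
With Fred < Dana: Ava < Soren < Fred < Dana.
With Dana < Aiko: Ava < Soren < Fred < Dana < Aiko.
With Aiko < Ravi: Ava < Soren < Fred < Dana < Aiko < Ravi.
Then Ravi < Enzo extends the chain to Enzo.
Then Enzo < Kira extends the chain to Kira.
With Kira < Vera: Ava < Soren < Fred < Dana < Aiko < Ravi < Enzo < Kira < Vera.
With Vera < Orla: Ava < Soren < Fred < Dana < Aiko < Ravi < Enzo < Kira < Vera < Orla.
Then Orla < Isla extends the chain to Isla.
So Ava < Isla; Isla is the taller of the two.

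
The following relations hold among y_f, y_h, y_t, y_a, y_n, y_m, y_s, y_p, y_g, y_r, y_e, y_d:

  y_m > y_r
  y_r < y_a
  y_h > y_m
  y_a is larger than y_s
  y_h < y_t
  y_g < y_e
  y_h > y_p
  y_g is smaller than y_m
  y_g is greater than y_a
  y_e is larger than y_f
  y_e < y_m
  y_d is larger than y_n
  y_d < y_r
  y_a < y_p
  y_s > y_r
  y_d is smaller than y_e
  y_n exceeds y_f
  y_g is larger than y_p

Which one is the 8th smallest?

y_g

Chaining the given pairs: y_f < y_n < y_d < y_r < y_s < y_a < y_p < y_g < y_e < y_m < y_h < y_t.
The 8th smallest is y_g.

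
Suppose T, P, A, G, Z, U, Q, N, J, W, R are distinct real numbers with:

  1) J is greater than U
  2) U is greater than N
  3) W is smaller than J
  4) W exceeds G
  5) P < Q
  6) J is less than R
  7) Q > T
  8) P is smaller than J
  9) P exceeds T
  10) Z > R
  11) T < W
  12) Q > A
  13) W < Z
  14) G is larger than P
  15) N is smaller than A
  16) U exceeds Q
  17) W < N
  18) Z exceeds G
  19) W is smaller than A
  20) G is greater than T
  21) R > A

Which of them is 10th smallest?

Piecing the relations together gives one ordering: T < P < G < W < N < A < Q < U < J < R < Z.
Counting 10 from the smallest end gives R.

R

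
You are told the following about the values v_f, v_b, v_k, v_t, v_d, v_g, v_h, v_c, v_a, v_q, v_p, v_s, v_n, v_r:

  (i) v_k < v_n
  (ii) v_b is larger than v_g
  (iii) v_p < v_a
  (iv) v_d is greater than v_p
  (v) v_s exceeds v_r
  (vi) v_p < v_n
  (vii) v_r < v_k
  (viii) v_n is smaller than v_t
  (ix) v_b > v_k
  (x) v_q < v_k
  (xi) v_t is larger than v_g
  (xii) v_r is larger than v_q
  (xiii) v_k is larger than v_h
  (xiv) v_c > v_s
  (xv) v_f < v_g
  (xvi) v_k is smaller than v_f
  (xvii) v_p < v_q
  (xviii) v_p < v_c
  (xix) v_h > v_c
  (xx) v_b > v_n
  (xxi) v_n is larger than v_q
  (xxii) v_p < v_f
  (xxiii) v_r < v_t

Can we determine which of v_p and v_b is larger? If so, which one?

The relevant relations are v_p < v_q; v_q < v_r; v_r < v_s; v_s < v_c; v_c < v_h; v_h < v_k; v_k < v_f; v_f < v_g; v_g < v_b.
Chaining these gives v_p < v_q < v_r < v_s < v_c < v_h < v_k < v_f < v_g < v_b.
So v_b is larger.

v_b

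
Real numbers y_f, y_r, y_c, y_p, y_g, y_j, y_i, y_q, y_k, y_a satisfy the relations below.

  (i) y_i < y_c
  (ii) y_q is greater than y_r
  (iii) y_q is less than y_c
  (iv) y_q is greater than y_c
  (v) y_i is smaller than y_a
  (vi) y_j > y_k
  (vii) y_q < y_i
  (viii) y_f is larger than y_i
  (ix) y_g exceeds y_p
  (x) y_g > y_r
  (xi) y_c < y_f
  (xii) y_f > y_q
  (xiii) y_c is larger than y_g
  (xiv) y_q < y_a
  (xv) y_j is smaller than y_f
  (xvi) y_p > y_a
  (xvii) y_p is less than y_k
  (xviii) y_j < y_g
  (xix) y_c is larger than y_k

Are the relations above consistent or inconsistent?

Chaining the given relations yields y_q < y_i < y_a < y_p < y_k < y_j < y_g < y_c, so y_q < y_c. But one relation states y_c < y_q. These cannot both hold.

inconsistent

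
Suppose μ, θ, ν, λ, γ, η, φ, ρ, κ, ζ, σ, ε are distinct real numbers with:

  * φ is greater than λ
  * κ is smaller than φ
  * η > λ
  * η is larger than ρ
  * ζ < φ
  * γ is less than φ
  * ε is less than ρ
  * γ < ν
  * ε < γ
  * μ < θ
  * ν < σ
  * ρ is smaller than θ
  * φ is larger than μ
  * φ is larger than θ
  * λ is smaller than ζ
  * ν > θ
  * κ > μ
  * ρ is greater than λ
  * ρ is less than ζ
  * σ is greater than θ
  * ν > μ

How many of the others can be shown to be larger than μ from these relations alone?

5

The elements the relations force above μ are κ, θ, ν, φ, σ — no chain reaches any other.
That is 5.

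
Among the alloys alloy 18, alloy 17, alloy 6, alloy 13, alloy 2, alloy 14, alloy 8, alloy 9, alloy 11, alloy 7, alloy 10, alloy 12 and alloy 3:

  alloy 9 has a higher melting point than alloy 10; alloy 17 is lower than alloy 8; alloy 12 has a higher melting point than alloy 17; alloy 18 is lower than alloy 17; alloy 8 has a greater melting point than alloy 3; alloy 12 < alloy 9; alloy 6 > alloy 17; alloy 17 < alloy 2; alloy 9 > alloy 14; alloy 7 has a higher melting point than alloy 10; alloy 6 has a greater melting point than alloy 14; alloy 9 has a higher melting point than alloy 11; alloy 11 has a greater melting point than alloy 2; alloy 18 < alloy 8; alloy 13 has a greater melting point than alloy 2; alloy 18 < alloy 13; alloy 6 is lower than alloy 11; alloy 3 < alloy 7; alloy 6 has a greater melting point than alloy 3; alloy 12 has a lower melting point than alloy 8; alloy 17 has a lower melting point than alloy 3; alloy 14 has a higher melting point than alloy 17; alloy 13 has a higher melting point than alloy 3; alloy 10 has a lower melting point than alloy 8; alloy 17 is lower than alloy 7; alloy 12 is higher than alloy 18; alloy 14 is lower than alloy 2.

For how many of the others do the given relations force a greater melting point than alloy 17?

From alloy 17 the given relations immediately reach alloy 12, alloy 3, alloy 7, alloy 14, alloy 6, alloy 2, alloy 8.
From those, alloy 13, alloy 11, alloy 9 — 10 in total.
No other element is forced above alloy 17 by the given relations, so the count is 10.

10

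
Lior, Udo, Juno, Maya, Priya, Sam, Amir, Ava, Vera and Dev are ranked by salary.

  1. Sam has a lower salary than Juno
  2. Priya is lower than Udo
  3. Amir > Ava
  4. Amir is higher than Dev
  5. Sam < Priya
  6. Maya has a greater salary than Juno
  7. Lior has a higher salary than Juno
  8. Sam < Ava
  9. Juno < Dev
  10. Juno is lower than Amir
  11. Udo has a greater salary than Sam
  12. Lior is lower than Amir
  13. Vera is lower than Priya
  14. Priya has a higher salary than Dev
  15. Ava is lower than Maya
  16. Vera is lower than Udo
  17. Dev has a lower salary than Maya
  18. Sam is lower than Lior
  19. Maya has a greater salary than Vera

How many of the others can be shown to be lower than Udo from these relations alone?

From Udo the given relations immediately reach Vera, Sam, Priya.
From those, Dev — 4 in total.
From those, Juno — 5 in total.
Nothing else is reachable below Udo; 5 in all.

5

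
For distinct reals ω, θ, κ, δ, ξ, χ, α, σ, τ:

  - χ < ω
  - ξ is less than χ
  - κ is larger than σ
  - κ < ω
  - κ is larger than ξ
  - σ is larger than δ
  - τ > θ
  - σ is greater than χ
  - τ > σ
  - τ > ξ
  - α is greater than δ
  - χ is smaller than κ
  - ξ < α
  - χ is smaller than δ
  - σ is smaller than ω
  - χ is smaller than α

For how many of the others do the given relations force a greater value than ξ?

7

From ξ the given relations immediately reach χ, κ, α, τ.
From those, δ, σ, ω — 7 in total.
Nothing else is reachable above ξ; 7 in all.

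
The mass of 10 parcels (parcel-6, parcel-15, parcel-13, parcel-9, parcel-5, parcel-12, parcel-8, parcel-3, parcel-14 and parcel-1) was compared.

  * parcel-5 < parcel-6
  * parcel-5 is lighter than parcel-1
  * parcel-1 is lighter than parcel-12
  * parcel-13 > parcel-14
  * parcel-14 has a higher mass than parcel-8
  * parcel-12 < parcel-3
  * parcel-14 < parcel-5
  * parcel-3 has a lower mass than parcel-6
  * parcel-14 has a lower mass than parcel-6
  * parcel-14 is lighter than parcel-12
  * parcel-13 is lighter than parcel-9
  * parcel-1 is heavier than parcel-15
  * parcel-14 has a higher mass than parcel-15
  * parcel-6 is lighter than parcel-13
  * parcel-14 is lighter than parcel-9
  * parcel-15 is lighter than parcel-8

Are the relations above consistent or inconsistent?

consistent

Every relation is compatible with parcel-15 < parcel-8 < parcel-14 < parcel-5 < parcel-1 < parcel-12 < parcel-3 < parcel-6 < parcel-13 < parcel-9; the set is consistent.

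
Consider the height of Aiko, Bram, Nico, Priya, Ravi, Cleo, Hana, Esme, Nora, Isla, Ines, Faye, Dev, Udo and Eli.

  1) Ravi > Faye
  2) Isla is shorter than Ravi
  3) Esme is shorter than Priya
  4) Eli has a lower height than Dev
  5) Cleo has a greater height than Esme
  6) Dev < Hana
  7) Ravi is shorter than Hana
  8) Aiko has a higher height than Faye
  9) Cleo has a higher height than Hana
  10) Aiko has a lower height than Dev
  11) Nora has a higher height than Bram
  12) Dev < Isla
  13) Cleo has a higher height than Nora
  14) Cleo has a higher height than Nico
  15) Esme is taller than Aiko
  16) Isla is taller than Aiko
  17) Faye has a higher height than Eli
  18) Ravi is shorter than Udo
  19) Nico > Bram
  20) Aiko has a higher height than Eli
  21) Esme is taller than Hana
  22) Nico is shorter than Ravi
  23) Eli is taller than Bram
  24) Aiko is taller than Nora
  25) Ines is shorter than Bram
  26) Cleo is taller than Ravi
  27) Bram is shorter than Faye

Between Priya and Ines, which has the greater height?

Priya

Ines < Bram and Bram < Eli give Ines < Eli.
Then Eli < Faye extends the chain to Faye.
With Faye < Aiko: Ines < Bram < Eli < Faye < Aiko.
Then Aiko < Dev extends the chain to Dev.
With Dev < Isla: Ines < Bram < Eli < Faye < Aiko < Dev < Isla.
With Isla < Ravi: Ines < Bram < Eli < Faye < Aiko < Dev < Isla < Ravi.
With Ravi < Hana: Ines < Bram < Eli < Faye < Aiko < Dev < Isla < Ravi < Hana.
Then Hana < Esme extends the chain to Esme.
Then Esme < Priya extends the chain to Priya.
So Ines < Priya; Priya is the taller of the two.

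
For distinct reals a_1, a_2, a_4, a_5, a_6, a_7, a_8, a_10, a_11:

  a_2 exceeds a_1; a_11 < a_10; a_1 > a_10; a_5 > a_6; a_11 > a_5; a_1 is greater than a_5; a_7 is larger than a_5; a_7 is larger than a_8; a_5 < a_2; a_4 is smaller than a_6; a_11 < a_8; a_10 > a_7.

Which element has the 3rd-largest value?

a_10

Piecing the relations together gives one ordering: a_4 < a_6 < a_5 < a_11 < a_8 < a_7 < a_10 < a_1 < a_2.
The 3rd largest is a_10.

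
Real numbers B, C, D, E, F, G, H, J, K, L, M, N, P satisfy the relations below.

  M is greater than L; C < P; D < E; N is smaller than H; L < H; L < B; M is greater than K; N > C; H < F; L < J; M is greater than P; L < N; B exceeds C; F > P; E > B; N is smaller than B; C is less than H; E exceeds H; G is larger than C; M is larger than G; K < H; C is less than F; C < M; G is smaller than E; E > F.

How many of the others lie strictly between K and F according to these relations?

Chaining upward from K reaches: M, H, E.
Chaining downward from F reaches: C, L, P, N, H.
Strictly between K and F are those in both lists: H — 1 element.

1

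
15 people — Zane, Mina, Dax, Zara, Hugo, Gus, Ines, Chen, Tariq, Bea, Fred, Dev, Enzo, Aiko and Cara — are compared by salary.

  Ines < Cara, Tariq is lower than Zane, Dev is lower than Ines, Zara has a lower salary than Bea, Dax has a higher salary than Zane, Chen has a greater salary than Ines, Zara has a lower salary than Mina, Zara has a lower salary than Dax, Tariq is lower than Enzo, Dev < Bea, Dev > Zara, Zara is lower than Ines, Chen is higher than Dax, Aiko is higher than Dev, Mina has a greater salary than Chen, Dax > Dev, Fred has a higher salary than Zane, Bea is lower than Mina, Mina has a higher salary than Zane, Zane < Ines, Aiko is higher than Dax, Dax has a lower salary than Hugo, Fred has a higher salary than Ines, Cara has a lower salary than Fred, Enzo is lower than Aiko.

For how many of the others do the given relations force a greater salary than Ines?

4

The elements the relations force above Ines are Chen, Mina, Cara, Fred — no chain reaches any other.
That is 4.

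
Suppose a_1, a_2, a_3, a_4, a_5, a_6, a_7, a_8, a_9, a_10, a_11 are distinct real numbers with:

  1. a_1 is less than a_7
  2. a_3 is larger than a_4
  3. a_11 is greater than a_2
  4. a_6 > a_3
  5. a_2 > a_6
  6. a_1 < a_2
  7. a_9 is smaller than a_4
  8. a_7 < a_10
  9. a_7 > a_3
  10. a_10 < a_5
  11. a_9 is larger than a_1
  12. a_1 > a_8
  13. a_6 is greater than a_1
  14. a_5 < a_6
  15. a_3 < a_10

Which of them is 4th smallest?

Piecing the relations together gives one ordering: a_8 < a_1 < a_9 < a_4 < a_3 < a_7 < a_10 < a_5 < a_6 < a_2 < a_11.
The 4th smallest is a_4.

a_4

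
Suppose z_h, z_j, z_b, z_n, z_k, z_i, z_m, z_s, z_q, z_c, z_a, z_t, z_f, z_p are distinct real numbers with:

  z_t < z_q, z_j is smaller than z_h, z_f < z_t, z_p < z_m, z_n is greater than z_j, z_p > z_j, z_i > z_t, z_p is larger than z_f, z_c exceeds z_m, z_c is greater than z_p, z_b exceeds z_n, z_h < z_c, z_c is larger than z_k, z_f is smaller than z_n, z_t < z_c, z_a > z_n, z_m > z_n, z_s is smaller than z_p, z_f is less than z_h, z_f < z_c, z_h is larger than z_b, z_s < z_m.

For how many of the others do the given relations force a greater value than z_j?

7

The elements the relations force above z_j are z_n, z_p, z_b, z_h, z_a, z_m, z_c — no chain reaches any other.
That is 7.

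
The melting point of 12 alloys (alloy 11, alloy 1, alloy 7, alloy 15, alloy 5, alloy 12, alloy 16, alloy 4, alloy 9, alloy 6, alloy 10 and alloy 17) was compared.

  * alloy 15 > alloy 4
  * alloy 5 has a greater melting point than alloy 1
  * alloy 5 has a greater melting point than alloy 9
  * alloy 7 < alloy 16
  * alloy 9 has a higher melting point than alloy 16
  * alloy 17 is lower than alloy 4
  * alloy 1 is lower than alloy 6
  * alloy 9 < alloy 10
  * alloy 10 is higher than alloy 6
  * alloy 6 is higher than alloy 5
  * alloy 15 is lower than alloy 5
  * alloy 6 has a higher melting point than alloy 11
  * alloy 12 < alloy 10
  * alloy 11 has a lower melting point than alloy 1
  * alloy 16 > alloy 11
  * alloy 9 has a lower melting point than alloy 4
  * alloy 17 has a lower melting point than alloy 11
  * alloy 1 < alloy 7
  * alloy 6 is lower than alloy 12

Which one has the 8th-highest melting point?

alloy 16

Piecing the relations together gives one ordering: alloy 17 < alloy 11 < alloy 1 < alloy 7 < alloy 16 < alloy 9 < alloy 4 < alloy 15 < alloy 5 < alloy 6 < alloy 12 < alloy 10.
The 8th largest is alloy 16.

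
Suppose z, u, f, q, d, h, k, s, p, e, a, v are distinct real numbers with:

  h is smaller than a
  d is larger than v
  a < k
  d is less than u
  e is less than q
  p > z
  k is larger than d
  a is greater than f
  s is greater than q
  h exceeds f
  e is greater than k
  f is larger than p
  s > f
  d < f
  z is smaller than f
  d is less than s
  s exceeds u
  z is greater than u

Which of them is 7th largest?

f

Chaining the given pairs: v < d < u < z < p < f < h < a < k < e < q < s.
The 7th largest is f.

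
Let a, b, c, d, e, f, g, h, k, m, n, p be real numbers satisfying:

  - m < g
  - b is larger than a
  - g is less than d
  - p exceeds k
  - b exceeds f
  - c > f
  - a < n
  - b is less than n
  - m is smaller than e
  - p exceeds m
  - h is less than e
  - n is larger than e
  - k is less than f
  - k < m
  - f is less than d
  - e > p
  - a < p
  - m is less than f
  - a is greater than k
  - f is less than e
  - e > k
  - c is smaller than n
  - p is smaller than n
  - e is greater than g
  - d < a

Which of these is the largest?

Chaining downward from n: directly below it, a, b, p, c, e; then k, m, h, f, g, d.
That covers every other element, and nothing is given above n, so n is the largest.

n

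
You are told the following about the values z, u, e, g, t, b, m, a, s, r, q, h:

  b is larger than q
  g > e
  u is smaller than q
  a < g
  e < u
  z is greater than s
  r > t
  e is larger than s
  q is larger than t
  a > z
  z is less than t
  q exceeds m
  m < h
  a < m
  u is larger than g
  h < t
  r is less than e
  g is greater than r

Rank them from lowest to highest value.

s < z < a < m < h < t < r < e < g < u < q < b

Nothing is placed below s, so it is least; from there s < z; z < a; a < m; m < h; h < t; t < r; r < e; e < g; g < u; u < q; q < b, each given directly.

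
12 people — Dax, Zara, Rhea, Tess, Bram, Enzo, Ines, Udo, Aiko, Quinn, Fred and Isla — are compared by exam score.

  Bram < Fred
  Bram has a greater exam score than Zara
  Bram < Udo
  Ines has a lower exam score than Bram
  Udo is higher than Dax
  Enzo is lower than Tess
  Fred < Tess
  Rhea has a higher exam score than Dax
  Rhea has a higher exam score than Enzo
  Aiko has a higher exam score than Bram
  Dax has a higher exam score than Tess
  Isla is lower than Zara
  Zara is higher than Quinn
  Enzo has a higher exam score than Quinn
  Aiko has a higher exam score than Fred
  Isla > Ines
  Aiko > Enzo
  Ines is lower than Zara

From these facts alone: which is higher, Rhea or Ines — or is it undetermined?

Ines < Isla and Isla < Zara give Ines < Zara.
Then Zara < Bram extends the chain to Bram.
Then Bram < Fred extends the chain to Fred.
With Fred < Tess: Ines < Isla < Zara < Bram < Fred < Tess.
Then Tess < Dax extends the chain to Dax.
With Dax < Rhea: Ines < Isla < Zara < Bram < Fred < Tess < Dax < Rhea.
So Rhea is higher.

Rhea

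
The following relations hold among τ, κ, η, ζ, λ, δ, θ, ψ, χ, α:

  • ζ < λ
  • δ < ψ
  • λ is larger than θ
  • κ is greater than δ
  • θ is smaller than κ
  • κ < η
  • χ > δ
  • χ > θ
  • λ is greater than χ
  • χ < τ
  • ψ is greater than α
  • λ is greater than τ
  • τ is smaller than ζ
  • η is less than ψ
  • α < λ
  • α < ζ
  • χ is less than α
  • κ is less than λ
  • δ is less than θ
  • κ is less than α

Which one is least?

θ is not least since δ < θ; χ is not least since δ < χ; κ is not least since θ < κ; τ is not least since χ < τ; α is not least since χ < α; η is not least since κ < η; ψ is not least since α < ψ; ζ is not least since τ < ζ; λ is not least since τ < λ.
Only δ has nothing below it, so δ is the least.

δ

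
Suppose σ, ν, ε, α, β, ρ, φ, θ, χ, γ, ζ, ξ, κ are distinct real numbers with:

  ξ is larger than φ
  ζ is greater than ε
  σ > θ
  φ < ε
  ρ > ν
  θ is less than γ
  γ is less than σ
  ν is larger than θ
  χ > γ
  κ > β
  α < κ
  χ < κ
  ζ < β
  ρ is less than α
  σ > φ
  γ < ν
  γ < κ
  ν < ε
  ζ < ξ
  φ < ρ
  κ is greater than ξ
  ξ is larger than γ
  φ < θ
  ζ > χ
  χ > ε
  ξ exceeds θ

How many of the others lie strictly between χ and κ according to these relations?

Chaining upward from χ reaches: ζ, β, ξ.
Chaining downward from κ reaches: φ, θ, γ, ν, ρ, ε, α, ζ, β, ξ.
Strictly between χ and κ are those in both lists: ζ, β, ξ — 3 elements.

3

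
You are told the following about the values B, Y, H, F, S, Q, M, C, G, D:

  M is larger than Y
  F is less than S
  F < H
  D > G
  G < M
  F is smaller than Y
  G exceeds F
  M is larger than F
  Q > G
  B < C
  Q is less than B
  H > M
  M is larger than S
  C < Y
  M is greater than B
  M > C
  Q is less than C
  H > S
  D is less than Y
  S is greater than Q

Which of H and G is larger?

G < Q and Q < B give G < B.
With B < C: G < Q < B < C.
With C < Y: G < Q < B < C < Y.
Then Y < M extends the chain to M.
Then M < H extends the chain to H.
So G < H; H is the larger of the two.

H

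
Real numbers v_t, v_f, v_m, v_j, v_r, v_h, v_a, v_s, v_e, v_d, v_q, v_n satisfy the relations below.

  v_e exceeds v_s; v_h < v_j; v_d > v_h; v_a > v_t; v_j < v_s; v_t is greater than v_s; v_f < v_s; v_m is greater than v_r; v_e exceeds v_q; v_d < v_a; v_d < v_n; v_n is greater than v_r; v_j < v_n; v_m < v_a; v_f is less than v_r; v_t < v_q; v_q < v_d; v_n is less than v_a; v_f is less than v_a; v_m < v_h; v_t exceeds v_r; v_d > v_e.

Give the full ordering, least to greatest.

v_f < v_r < v_m < v_h < v_j < v_s < v_t < v_q < v_e < v_d < v_n < v_a

The consecutive links are each given: v_f < v_r; v_r < v_m; v_m < v_h; v_h < v_j; v_j < v_s; v_s < v_t; v_t < v_q; v_q < v_e; v_e < v_d; v_d < v_n; v_n < v_a.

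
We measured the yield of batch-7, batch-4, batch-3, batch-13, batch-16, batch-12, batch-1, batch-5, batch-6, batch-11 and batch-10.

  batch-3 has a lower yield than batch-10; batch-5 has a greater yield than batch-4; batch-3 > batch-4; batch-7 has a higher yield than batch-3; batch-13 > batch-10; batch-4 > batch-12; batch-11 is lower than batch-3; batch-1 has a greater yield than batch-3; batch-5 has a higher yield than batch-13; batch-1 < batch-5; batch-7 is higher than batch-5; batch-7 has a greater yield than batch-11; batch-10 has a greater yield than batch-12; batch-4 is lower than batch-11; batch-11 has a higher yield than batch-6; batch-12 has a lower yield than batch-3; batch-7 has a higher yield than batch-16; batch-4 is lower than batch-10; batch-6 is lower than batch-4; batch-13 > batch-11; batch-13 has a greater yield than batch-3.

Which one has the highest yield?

batch-7

batch-12 is not greatest since batch-12 < batch-3; batch-16 is not greatest since batch-16 < batch-7; batch-6 is not greatest since batch-6 < batch-11; batch-4 is not greatest since batch-4 < batch-11; batch-11 is not greatest since batch-11 < batch-3; batch-3 is not greatest since batch-3 < batch-1; batch-10 is not greatest since batch-10 < batch-13; batch-1 is not greatest since batch-1 < batch-5; batch-13 is not greatest since batch-13 < batch-5; batch-5 is not greatest since batch-5 < batch-7.
Only batch-7 has nothing above it, so batch-7 is the highest yield.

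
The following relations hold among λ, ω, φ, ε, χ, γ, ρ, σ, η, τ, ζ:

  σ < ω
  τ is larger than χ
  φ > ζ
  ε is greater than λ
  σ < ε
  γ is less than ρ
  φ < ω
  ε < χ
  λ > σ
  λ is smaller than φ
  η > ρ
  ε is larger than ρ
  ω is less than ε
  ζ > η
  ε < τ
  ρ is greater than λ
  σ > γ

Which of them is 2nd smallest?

σ

Chaining the given pairs: γ < σ < λ < ρ < η < ζ < φ < ω < ε < χ < τ.
The 2nd smallest is σ.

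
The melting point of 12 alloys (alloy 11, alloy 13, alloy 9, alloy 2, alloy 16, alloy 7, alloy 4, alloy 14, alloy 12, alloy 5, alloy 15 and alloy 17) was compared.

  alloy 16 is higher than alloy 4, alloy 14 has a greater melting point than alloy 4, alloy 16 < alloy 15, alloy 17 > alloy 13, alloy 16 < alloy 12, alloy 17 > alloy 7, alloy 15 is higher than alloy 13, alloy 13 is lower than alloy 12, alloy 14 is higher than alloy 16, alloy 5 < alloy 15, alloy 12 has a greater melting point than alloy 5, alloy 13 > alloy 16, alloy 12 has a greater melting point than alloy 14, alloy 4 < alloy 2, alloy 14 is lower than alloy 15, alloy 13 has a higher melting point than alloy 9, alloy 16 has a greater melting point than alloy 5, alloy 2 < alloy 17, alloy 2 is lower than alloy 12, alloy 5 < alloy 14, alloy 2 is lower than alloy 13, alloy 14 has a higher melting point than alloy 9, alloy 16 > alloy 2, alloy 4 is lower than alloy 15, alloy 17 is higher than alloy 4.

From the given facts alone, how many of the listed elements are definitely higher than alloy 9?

5

Directly above alloy 9: alloy 13, alloy 14.
One step further: alloy 17, alloy 12, alloy 15 (5 so far).
No other element is forced above alloy 9 by the given relations, so the count is 5.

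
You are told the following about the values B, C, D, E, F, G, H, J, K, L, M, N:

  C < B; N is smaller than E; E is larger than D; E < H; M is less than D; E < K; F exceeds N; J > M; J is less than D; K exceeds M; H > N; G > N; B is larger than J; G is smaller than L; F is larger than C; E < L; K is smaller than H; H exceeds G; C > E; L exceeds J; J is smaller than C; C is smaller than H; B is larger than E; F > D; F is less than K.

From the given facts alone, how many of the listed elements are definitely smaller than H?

The elements the relations force below H are M, J, N, D, E, C, F, G, K — no chain reaches any other.
That is 9.

9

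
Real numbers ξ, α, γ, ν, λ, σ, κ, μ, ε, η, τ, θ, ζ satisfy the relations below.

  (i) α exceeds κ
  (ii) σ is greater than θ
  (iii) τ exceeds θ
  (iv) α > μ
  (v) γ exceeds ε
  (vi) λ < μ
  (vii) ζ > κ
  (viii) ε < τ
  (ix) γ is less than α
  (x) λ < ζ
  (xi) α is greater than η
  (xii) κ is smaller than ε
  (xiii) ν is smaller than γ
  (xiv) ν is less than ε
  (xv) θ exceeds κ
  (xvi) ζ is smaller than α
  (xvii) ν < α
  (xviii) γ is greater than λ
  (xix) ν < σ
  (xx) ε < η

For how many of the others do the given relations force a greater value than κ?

8

From κ the given relations immediately reach ε, ζ, θ, α.
From those, γ, η, σ, τ — 8 in total.
No other element is forced above κ by the given relations, so the count is 8.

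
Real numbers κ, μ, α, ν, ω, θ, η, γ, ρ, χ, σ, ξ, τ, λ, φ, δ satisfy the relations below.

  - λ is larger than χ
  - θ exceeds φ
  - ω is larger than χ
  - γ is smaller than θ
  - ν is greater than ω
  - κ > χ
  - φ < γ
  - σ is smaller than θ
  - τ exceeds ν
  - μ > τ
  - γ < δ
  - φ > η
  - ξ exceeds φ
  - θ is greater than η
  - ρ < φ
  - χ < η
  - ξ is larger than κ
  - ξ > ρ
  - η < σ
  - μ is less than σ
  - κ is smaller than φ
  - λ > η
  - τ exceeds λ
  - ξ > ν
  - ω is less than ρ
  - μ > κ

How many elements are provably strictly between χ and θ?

The relations place χ below θ. An element lies strictly between them when it is forced above χ and also forced below θ.
Above χ: {κ, η, λ, ω, ν, τ, μ, ρ, φ, γ, σ, δ, ξ}. Below θ: {κ, η, λ, ω, ν, τ, μ, ρ, φ, γ, σ}.
Intersection: {κ, η, λ, ω, ν, τ, μ, ρ, φ, γ, σ} — 11.

11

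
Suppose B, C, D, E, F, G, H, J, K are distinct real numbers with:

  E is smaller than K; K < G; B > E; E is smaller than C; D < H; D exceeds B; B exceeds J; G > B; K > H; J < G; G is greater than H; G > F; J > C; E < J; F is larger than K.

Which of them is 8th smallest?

Chaining the given pairs: E < C < J < B < D < H < K < F < G.
Counting 8 from the smallest end gives F.

F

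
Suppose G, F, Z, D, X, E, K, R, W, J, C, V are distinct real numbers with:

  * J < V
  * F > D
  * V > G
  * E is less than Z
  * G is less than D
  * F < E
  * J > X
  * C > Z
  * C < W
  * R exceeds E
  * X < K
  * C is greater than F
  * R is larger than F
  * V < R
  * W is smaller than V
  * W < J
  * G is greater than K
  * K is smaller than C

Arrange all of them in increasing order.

Nothing is placed below X, so it is least; from there X < K; K < G; G < D; D < F; F < E; E < Z; Z < C; C < W; W < J; J < V; V < R, each given directly.

X < K < G < D < F < E < Z < C < W < J < V < R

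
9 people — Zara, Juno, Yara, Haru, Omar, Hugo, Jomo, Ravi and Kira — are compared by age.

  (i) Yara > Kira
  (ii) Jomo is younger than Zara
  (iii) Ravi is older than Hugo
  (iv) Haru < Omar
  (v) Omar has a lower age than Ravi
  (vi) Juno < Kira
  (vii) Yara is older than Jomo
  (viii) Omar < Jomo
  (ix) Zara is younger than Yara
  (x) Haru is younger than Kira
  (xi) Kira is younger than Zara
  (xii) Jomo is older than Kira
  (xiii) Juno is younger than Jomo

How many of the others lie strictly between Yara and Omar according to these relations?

2

The relations place Omar below Yara. An element lies strictly between them when it is forced above Omar and also forced below Yara.
Above Omar: {Jomo, Zara, Ravi}. Below Yara: {Juno, Haru, Kira, Jomo, Zara}.
Intersection: {Jomo, Zara} — 2.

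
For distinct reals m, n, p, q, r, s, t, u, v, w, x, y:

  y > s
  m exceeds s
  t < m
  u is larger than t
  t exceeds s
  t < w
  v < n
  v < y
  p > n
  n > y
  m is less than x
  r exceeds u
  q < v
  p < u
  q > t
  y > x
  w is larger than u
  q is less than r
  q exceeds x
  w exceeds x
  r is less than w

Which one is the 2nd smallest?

t

Piecing the relations together gives one ordering: s < t < m < x < q < v < y < n < p < u < r < w.
Counting 2 from the smallest end gives t.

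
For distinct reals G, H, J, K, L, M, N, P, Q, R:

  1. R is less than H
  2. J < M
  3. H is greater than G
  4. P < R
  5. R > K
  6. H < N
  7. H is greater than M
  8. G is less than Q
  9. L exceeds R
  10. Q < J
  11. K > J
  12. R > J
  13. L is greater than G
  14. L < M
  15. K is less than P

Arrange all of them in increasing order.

The consecutive links are each given: G < Q; Q < J; J < K; K < P; P < R; R < L; L < M; M < H; H < N.

G < Q < J < K < P < R < L < M < H < N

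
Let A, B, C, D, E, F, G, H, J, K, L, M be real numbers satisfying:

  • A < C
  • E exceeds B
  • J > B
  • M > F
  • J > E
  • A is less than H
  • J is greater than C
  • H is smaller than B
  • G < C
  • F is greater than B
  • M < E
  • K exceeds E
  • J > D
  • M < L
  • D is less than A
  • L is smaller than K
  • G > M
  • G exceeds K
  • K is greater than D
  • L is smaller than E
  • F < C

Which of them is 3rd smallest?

H

Piecing the relations together gives one ordering: D < A < H < B < F < M < L < E < K < G < C < J.
Counting 3 from the smallest end gives H.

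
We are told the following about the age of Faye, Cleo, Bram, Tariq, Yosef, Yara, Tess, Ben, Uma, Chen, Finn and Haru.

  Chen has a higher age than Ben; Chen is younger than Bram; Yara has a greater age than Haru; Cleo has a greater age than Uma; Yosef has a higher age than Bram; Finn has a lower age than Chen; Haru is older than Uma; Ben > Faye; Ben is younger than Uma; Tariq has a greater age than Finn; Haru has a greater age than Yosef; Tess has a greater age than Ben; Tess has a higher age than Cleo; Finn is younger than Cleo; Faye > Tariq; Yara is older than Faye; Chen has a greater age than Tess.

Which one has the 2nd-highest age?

Piecing the relations together gives one ordering: Finn < Tariq < Faye < Ben < Uma < Cleo < Tess < Chen < Bram < Yosef < Haru < Yara.
Counting 2 from the largest end gives Haru.

Haru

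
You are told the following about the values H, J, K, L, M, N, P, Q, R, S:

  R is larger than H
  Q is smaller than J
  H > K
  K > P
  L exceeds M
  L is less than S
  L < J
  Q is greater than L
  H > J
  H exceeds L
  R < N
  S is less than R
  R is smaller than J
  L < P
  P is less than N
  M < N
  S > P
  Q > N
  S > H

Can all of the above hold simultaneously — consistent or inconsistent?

inconsistent

Chaining the given relations yields H < S < R < N < Q < J, so H < J. But one relation states J < H. These cannot both hold.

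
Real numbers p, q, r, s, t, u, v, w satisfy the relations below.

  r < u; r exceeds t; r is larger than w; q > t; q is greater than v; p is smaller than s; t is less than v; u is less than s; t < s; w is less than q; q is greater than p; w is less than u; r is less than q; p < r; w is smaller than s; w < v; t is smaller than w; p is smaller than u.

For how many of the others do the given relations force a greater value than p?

From p the given relations immediately reach r, u, s, q.
Nothing else is reachable above p; 4 in all.

4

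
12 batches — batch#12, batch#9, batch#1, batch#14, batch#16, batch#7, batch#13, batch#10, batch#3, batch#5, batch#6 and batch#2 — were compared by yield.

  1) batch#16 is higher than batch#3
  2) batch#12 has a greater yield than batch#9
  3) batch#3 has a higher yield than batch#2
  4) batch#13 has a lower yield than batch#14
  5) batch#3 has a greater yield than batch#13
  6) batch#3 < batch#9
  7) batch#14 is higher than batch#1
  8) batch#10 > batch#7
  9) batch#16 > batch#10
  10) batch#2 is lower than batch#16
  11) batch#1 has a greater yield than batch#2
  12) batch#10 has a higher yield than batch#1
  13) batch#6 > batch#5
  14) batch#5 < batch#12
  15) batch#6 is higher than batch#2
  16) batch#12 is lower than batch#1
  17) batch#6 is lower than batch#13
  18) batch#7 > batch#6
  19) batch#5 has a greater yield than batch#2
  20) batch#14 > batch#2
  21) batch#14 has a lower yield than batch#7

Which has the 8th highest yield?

The consecutive relations fix a unique order: batch#2 < batch#5 < batch#6 < batch#13 < batch#3 < batch#9 < batch#12 < batch#1 < batch#14 < batch#7 < batch#10 < batch#16.
The 8th largest is batch#3.

batch#3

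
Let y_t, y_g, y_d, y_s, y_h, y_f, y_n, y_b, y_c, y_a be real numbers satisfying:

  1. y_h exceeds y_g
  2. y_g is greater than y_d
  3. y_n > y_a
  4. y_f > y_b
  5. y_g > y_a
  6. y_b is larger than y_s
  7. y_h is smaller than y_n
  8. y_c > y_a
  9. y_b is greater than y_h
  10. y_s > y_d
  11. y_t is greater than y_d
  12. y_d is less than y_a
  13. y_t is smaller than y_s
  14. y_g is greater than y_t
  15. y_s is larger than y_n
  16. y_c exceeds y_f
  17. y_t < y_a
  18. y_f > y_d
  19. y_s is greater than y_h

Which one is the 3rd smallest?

The consecutive relations fix a unique order: y_d < y_t < y_a < y_g < y_h < y_n < y_s < y_b < y_f < y_c.
Counting 3 from the smallest end gives y_a.

y_a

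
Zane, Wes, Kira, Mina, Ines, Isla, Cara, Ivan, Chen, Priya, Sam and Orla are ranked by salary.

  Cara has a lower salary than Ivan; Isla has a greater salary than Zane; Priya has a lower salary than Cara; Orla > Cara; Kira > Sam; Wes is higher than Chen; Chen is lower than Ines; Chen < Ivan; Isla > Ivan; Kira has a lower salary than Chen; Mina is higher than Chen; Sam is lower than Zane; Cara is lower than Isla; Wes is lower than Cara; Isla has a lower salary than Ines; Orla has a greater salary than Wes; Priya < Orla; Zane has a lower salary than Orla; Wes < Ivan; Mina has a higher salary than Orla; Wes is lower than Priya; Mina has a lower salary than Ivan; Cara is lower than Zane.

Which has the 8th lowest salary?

Orla

The consecutive relations fix a unique order: Sam < Kira < Chen < Wes < Priya < Cara < Zane < Orla < Mina < Ivan < Isla < Ines.
The 8th smallest is Orla.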